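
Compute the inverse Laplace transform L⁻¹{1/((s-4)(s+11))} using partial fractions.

Decompose: A/(s-4) + B/(s+11). A = 1/15, B = -1/15. f(t) = (e^(4t) - e^(-11t))/15

Final answer: (e^(4t) - e^(-11t))/15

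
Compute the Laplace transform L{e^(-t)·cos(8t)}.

L{e^(at)·cos(ωt)} = (s-a)/((s-a)² + ω²), so L{e^(-t)·cos(8t)} = (s+1)/((s+1)² + 64)

Final answer: (s+1)/((s+1)² + 64)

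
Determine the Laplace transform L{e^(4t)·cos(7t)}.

L{e^(at)·cos(ωt)} = (s-a)/((s-a)² + ω²), so L{e^(4t)·cos(7t)} = (s-4)/((s-4)² + 49)

Final answer: (s-4)/((s-4)² + 49)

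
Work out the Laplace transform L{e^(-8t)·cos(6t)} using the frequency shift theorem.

Frequency shift: L{e^(at)f(t)} = F(s-a). L{e^(-8t)·cos(6t)} = (s+8)/((s+8)² + 36)

Final answer: (s+8)/((s+8)² + 36)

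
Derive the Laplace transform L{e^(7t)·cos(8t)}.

L{e^(at)·cos(ωt)} = (s-a)/((s-a)² + ω²), so L{e^(7t)·cos(8t)} = (s-7)/((s-7)² + 64)

Final answer: (s-7)/((s-7)² + 64)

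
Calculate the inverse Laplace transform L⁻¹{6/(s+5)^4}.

L⁻¹{n!/(s-a)^(n+1)} = t^n·e^(at) with n=3, a=-5. So L⁻¹{6/(s+5)^4} = t^3·e^(-5t)

Final answer: t^3·e^(-5t)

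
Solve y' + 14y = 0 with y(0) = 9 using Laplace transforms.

L{y'} + 14L{y} = 0. sY - 9 + 14Y = 0. Y(s+14) = 9. Y = 9/(s+14)

Final answer: y(t) = 9e^(-14t)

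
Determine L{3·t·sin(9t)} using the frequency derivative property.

L{sin(9t)} = 9/(s² + 81). By L{t·f(t)} = -F'(s): -d/ds[9/(s² + 81)] = -(9)·(-2s)/(s² + 81)² = 18s/(s² + 81)². Then L{3·t·sin(9t)} = 3·18s/(s² + 81)² = 54s/(s² + 81)²

Final answer: 54s/(s² + 81)²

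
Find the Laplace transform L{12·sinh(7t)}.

L{sinh(ωt)} = ω/(s² - ω²), so L{sinh(7t)} = 7/(s² - 49). Then L{12·sinh(7t)} = 12·7/(s² - 49) = 84/(s² - 49)

Final answer: 84/(s² - 49)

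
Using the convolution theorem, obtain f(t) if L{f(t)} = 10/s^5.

10/s^5 = (10/s)·(1/s^4) = L{10}·L{t^3/6}. By convolution, f(t) = 10*t^3/6 = ∫₀ᵗ 10·τ^3/6 dτ = 10·t^4/24

Final answer: 10·t^4/24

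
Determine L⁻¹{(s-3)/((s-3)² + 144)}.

Using frequency shift: L⁻¹{(s-a)/((s-a)² + b²)} = e^(at)cos(bt). Here a=3, b=12

Final answer: e^(3t)·cos(12t)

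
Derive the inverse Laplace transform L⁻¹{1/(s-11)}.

L⁻¹{1/(s-a)} = e^(at), so L⁻¹{1/(s-11)} = e^(11t)

Final answer: e^(11t)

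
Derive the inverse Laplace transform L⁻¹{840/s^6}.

L⁻¹{n!/s^(n+1)} = t^n with n=5. So L⁻¹{120/s^6} = t^5, and L⁻¹{840/s^6} = (840/120)·t^5 = 7·t^5

Final answer: 7·t^5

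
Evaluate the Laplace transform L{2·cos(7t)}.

L{cos(ωt)} = s/(s² + ω²), so L{cos(7t)} = s/(s² + 49). Then L{2·cos(7t)} = 2·s/(s² + 49) = 2s/(s² + 49)

Final answer: 2s/(s² + 49)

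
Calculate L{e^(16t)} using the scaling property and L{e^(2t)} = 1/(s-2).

Using L{f(at)} = (1/a)F(s/a) with a=8 and f(t) = e^(2t): L{e^(16t)} = (1/8) · 1/((s/8)-2) = (1/8) · 8/(s-16) = 1/(s-16)

Final answer: 1/(s-16)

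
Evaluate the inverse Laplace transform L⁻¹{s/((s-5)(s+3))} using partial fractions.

Using partial fractions, f(t) = (5e^(5t) + 3e^(-3t))/8

Final answer: (5e^(5t) + 3e^(-3t))/8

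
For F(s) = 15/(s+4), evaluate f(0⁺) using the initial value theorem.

f(0⁺) = lim_{s→∞} s·15/(s+4) = lim_{s→∞} 15s/(s+4) = 15

Final answer: 15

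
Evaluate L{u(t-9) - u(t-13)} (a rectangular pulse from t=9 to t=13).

L{u(t-a)} = e^(-as)/s. L{u(t-9) - u(t-13)} = (e^(-9s) - e^(-13s))/s

Final answer: (e^(-9s) - e^(-13s))/s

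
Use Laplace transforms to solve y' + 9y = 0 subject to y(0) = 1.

L{y'} + 9L{y} = 0. sY - 1 + 9Y = 0. Y(s+9) = 1. Y = 1/(s+9)

Final answer: y(t) = e^(-9t)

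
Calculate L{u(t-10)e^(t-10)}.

u(t-a)f(t-a) with f(t)=e^t. L{e^t} = 1/(s-1). By time shift: e^(-10s)/(s-1)

Final answer: e^(-10s)/(s-1)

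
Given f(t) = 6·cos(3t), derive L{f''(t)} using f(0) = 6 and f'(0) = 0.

F(s) = 6s/(s² + 9). L{f''(t)} = s²F(s) - sf(0) - f'(0) = 6s³/(s² + 9) - 6s = (6s³ - 6s(s² + 9))/(s² + 9) = -54s/(s² + 9)

Final answer: -54s/(s² + 9)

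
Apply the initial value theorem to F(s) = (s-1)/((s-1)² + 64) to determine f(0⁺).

f(0⁺) = lim_{s→∞} sF(s) = lim_{s→∞} s(s-1)/((s-1)² + 64) = 1

Final answer: 1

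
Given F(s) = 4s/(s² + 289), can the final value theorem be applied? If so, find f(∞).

The final value theorem requires all poles of sF(s) in the left half-plane. sF(s) = 4s²/(s² + 289) has poles at s = ±17i (imaginary axis). Theorem does NOT apply (oscillatory system).

Final answer: Not applicable (oscillatory)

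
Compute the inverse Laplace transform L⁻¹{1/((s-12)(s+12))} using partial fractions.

Decompose: A/(s-12) + B/(s+12). A = 1/24, B = -1/24. f(t) = (e^(12t) - e^(-12t))/24

Final answer: (e^(12t) - e^(-12t))/24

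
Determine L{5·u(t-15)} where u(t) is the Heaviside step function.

L{u(t-a)} = e^(-as)/s. Here a=15, so L{u(t-15)} = e^(-15s)/s, and L{5·u(t-15)} = 5·e^(-15s)/s

Final answer: 5·e^(-15s)/s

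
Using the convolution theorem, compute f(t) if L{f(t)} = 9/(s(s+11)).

9/(s(s+11)) = (9/s)·(1/(s+11)) = L{9}·L{e^(-11t)}. By convolution, f(t) = 9*e^(-11t) = ∫₀ᵗ 9·e^(-11τ) dτ = 9·(1 - e^(-11t))/11

Final answer: 9·(1 - e^(-11t))/11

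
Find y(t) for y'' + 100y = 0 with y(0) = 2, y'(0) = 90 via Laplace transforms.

L{y''} + 100L{y} = 0. s²Y - 2s - 90 + 100Y = 0. Y(s² + 100) = 2s + 90. Y = (2s + 90)/(s² + 100). Inverting: y(t) = 2cos(10t) + 9sin(10t)

Final answer: y(t) = 2cos(10t) + 9sin(10t)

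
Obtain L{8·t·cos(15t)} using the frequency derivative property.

L{cos(15t)} = s/(s² + 225). Derivative: d/ds[s/(s² + 225)] = [(s² + 225) - s·2s]/(s² + 225)² = (225 - s²)/(s² + 225)². So L{t·cos(15t)} = -F'(s) = (s² - 225)/(s² + 225)². Then L{8·t·cos(15t)} = 8·(s² - 225)/(s² + 225)²

Final answer: 8·(s² - 225)/(s² + 225)²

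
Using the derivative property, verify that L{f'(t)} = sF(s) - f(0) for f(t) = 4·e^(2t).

f'(t) = 8e^(2t). Direct: L{f'(t)} = 8/(s-2). Property: s·4/(s-2) - 4 = (4s - 4(s-2))/(s-2) = 8/(s-2). ✓

Final answer: 8/(s-2)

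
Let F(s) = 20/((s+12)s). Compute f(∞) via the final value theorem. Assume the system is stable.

f(∞) = lim_{s→0} sF(s) = lim_{s→0} 20/(s+12) = 5/3

Final answer: 5/3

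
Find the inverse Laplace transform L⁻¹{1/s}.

L⁻¹{c/s} = c, so L⁻¹{1/s} = 1

Final answer: 1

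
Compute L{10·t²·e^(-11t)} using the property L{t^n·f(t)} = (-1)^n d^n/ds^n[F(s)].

L{e^(-11t)} = 1/(s+11). d/ds[1/(s+11)] = -1/(s+11)². d²/ds²[1/(s+11)] = 2/(s+11)³. So L{t²·e^(-11t)} = (-1)² · 2/(s+11)³ = 2/(s+11)³. Then L{10·t²·e^(-11t)} = 10·2/(s+11)³ = 20/(s+11)³

Final answer: 20/(s+11)³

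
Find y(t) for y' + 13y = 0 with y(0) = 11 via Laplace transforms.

L{y'} + 13L{y} = 0. sY - 11 + 13Y = 0. Y(s+13) = 11. Y = 11/(s+13)

Final answer: y(t) = 11e^(-13t)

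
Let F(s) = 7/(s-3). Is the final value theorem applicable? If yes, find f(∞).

sF(s) = 7s/(s-3) has a pole at s = 3 in the right half-plane. Theorem does NOT apply (unstable system; f(t) = 7·e^(3t) grows without bound).

Final answer: Not applicable (unstable)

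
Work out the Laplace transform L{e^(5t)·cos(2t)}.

L{e^(at)·cos(ωt)} = (s-a)/((s-a)² + ω²), so L{e^(5t)·cos(2t)} = (s-5)/((s-5)² + 4)

Final answer: (s-5)/((s-5)² + 4)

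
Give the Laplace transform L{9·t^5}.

L{t^n} = n!/s^(n+1), so L{t^5} = 120/s^6. Then L{9·t^5} = 9·120/s^6 = 1080/s^6

Final answer: 1080/s^6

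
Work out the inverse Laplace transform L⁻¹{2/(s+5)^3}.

L⁻¹{n!/(s-a)^(n+1)} = t^n·e^(at) with n=2, a=-5. So L⁻¹{2/(s+5)^3} = t^2·e^(-5t)

Final answer: t^2·e^(-5t)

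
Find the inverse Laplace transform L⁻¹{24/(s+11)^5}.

L⁻¹{n!/(s-a)^(n+1)} = t^n·e^(at) with n=4, a=-11. So L⁻¹{24/(s+11)^5} = t^4·e^(-11t)

Final answer: t^4·e^(-11t)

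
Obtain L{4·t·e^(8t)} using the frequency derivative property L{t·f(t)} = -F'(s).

L{e^(8t)} = 1/(s-8). By frequency derivative: L{t·e^(8t)} = -d/ds[1/(s-8)] = -(-1)/(s-8)² = 1/(s-8)². Then L{4·t·e^(8t)} = 4·1/(s-8)² = 4/(s-8)²

Final answer: 4/(s-8)²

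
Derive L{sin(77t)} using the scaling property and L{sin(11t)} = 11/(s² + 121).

Using L{f(at)} = (1/a)F(s/a) with a=7: L{sin(77t)} = (1/7) · 11/((s/7)² + 121) = (1/7) · 11·49/(s² + 5929) = 77/(s² + 5929)

Final answer: 77/(s² + 5929)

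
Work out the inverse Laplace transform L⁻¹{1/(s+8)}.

L⁻¹{1/(s-a)} = e^(at), so L⁻¹{1/(s+8)} = e^(-8t)

Final answer: e^(-8t)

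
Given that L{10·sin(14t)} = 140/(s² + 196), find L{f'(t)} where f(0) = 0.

L{f'(t)} = s·F(s) - f(0) = s·140/(s² + 196) - 0 = 140s/(s² + 196)

Final answer: 140s/(s² + 196)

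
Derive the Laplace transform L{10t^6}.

L{10t^6} = 10 · L{t^6} = 10 · 720/s^7 = 7200/s^7

Final answer: 7200/s^7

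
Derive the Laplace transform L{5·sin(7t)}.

L{sin(ωt)} = ω/(s² + ω²), so L{sin(7t)} = 7/(s² + 49). Then L{5·sin(7t)} = 5·7/(s² + 49) = 35/(s² + 49)

Final answer: 35/(s² + 49)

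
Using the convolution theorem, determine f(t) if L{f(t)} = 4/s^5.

4/s^5 = (4/s)·(1/s^4) = L{4}·L{t^3/6}. By convolution, f(t) = 4*t^3/6 = ∫₀ᵗ 4·τ^3/6 dτ = 4·t^4/24

Final answer: 4·t^4/24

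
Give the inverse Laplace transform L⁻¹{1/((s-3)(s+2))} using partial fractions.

Decompose: A/(s-3) + B/(s+2). A = 1/5, B = -1/5. f(t) = (e^(3t) - e^(-2t))/5

Final answer: (e^(3t) - e^(-2t))/5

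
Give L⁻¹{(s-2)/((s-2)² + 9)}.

Using frequency shift: L⁻¹{(s-a)/((s-a)² + b²)} = e^(at)cos(bt). Here a=2, b=3

Final answer: e^(2t)·cos(3t)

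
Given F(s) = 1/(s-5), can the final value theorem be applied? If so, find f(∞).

sF(s) = s/(s-5) has a pole at s = 5 in the right half-plane. Theorem does NOT apply (unstable system; f(t) = e^(5t) grows without bound).

Final answer: Not applicable (unstable)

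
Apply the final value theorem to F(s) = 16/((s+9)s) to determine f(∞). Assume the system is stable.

f(∞) = lim_{s→0} sF(s) = lim_{s→0} 16/(s+9) = 16/9

Final answer: 16/9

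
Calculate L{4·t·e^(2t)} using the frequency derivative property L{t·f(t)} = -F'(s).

L{e^(2t)} = 1/(s-2). By frequency derivative: L{t·e^(2t)} = -d/ds[1/(s-2)] = -(-1)/(s-2)² = 1/(s-2)². Then L{4·t·e^(2t)} = 4·1/(s-2)² = 4/(s-2)²

Final answer: 4/(s-2)²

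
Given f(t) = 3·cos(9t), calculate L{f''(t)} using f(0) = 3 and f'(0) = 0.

F(s) = 3s/(s² + 81). L{f''(t)} = s²F(s) - sf(0) - f'(0) = 3s³/(s² + 81) - 3s = (3s³ - 3s(s² + 81))/(s² + 81) = -243s/(s² + 81)

Final answer: -243s/(s² + 81)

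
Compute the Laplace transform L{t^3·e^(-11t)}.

L{t^n·e^(at)} = n!/(s-a)^(n+1), so L{t^3·e^(-11t)} = 6/(s+11)^4

Final answer: 6/(s+11)^4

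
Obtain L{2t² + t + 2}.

L{2t² + t + 2} = 2·2/s³ + 1/s² + 2/s = 4/s³ + 1/s² + 2/s

Final answer: 4/s³ + 1/s² + 2/s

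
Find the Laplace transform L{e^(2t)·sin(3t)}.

L{e^(at)·sin(ωt)} = ω/((s-a)² + ω²), so L{e^(2t)·sin(3t)} = 3/((s-2)² + 9)

Final answer: 3/((s-2)² + 9)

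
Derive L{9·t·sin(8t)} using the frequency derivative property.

L{sin(8t)} = 8/(s² + 64). By L{t·f(t)} = -F'(s): -d/ds[8/(s² + 64)] = -(8)·(-2s)/(s² + 64)² = 16s/(s² + 64)². Then L{9·t·sin(8t)} = 9·16s/(s² + 64)² = 144s/(s² + 64)²

Final answer: 144s/(s² + 64)²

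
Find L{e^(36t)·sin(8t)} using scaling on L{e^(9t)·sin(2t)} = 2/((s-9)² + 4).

Scaling with a=4: L{e^(36t)·sin(8t)} = (1/4) · 2/((s/4-9)² + 4). Simplifying: 8/((s-36)² + 64)

Final answer: 8/((s-36)² + 64)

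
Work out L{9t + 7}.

L{9t + 7} = 9·L{t} + 7·L{1} = 9/s² + 7/s

Final answer: 9/s² + 7/s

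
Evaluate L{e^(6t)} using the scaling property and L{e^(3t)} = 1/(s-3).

Using L{f(at)} = (1/a)F(s/a) with a=2 and f(t) = e^(3t): L{e^(6t)} = (1/2) · 1/((s/2)-3) = (1/2) · 2/(s-6) = 1/(s-6)

Final answer: 1/(s-6)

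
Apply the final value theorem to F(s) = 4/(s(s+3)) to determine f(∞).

f(∞) = lim_{s→0} s·4/(s(s+3)) = lim_{s→0} 4/(s+3) = 4/3 = 4/3

Final answer: 4/3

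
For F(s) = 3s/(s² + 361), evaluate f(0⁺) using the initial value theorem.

f(0⁺) = lim_{s→∞} s·3s/(s² + 361) = lim_{s→∞} 3s²/(s² + 361) = 3

Final answer: 3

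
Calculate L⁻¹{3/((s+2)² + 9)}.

Form: b/((s-a)² + b²) → e^(at)sin(bt). With a=-2, b=3

Final answer: e^(-2t)·sin(3t)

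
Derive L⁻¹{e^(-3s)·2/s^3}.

L⁻¹{2/s^3} = t^2. By the time shift theorem, L⁻¹{e^(-as)F(s)} = u(t-a)f(t-a) with a=3, so L⁻¹{e^(-3s)·2/s^3} = u(t-3)·(t-3)^2

Final answer: u(t-3)·(t-3)^2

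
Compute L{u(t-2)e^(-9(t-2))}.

u(t-a)f(t-a) with f(t)=e^(-9t). L{e^(-9t)} = 1/(s+9). By time shift: e^(-2s)/(s+9)

Final answer: e^(-2s)/(s+9)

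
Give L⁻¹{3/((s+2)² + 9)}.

Form: b/((s-a)² + b²) → e^(at)sin(bt). With a=-2, b=3

Final answer: e^(-2t)·sin(3t)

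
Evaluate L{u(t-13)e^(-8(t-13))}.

u(t-a)f(t-a) with f(t)=e^(-8t). L{e^(-8t)} = 1/(s+8). By time shift: e^(-13s)/(s+8)

Final answer: e^(-13s)/(s+8)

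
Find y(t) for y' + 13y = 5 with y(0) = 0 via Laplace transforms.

sY + 13Y = 5/s. Y = 5/(s(s+13)). Partial fractions: Y = 5/13/s - 5/13/(s+13)

Final answer: y(t) = 5/13(1 - e^(-13t))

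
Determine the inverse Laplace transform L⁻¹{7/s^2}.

L⁻¹{n!/s^(n+1)} = t^n with n=1. So L⁻¹{1/s^2} = t, and L⁻¹{7/s^2} = (7/1)·t = 7·t

Final answer: 7·t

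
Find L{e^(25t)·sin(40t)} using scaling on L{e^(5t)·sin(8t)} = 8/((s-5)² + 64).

Scaling with a=5: L{e^(25t)·sin(40t)} = (1/5) · 8/((s/5-5)² + 64). Simplifying: 40/((s-25)² + 1600)

Final answer: 40/((s-25)² + 1600)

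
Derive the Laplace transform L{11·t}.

L{t^n} = n!/s^(n+1), so L{t} = 1/s^2. Then L{11·t} = 11·1/s^2 = 11/s^2

Final answer: 11/s^2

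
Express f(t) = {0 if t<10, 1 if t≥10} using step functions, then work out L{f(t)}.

f(t) = u(t-10). L{u(t-10)} = e^(-10s)/s, so L{f(t)} = e^(-10s)/s

Final answer: e^(-10s)/s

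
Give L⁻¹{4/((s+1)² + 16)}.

Form: b/((s-a)² + b²) → e^(at)sin(bt). With a=-1, b=4

Final answer: e^(-t)·sin(4t)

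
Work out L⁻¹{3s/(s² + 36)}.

This is the form c·s/(s² + a²) with a = 6, c = 3. L⁻¹ = 3·cos(6t)

Final answer: 3·cos(6t)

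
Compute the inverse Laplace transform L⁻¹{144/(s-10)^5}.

L⁻¹{n!/(s-a)^(n+1)} = t^n·e^(at) with n=4, a=10. So L⁻¹{24/(s-10)^5} = t^4·e^(10t), and L⁻¹{144/(s-10)^5} = (144/24)·t^4·e^(10t) = 6·t^4·e^(10t)

Final answer: 6·t^4·e^(10t)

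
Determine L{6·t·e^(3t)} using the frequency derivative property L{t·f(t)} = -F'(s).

L{e^(3t)} = 1/(s-3). By frequency derivative: L{t·e^(3t)} = -d/ds[1/(s-3)] = -(-1)/(s-3)² = 1/(s-3)². Then L{6·t·e^(3t)} = 6·1/(s-3)² = 6/(s-3)²

Final answer: 6/(s-3)²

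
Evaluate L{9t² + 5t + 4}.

L{9t² + 5t + 4} = 9·2/s³ + 5/s² + 4/s = 18/s³ + 5/s² + 4/s

Final answer: 18/s³ + 5/s² + 4/s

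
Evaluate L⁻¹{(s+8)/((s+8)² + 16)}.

Using frequency shift: L⁻¹{(s-a)/((s-a)² + b²)} = e^(at)cos(bt). Here a=-8, b=4

Final answer: e^(-8t)·cos(4t)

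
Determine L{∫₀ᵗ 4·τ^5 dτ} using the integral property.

L{∫₀ᵗ f(τ)dτ} = F(s)/s with f(t) = 4t^5. F(s) = 480/s^6, so L{∫₀ᵗ 4·τ^5 dτ} = (480/s^6)/s = 480/s^7. (Check: ∫₀ᵗ 4·τ^5 dτ = 4t^6/6.)

Final answer: 480/s^7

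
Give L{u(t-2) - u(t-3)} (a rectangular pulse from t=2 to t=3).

L{u(t-a)} = e^(-as)/s. L{u(t-2) - u(t-3)} = (e^(-2s) - e^(-3s))/s

Final answer: (e^(-2s) - e^(-3s))/s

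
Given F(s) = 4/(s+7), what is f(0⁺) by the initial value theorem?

f(0⁺) = lim_{s→∞} s·4/(s+7) = lim_{s→∞} 4s/(s+7) = 4

Final answer: 4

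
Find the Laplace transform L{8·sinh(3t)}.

L{sinh(ωt)} = ω/(s² - ω²), so L{sinh(3t)} = 3/(s² - 9). Then L{8·sinh(3t)} = 8·3/(s² - 9) = 24/(s² - 9)

Final answer: 24/(s² - 9)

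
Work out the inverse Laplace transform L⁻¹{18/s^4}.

L⁻¹{n!/s^(n+1)} = t^n with n=3. So L⁻¹{6/s^4} = t^3, and L⁻¹{18/s^4} = (18/6)·t^3 = 3·t^3

Final answer: 3·t^3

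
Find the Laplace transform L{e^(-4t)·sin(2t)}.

L{e^(at)·sin(ωt)} = ω/((s-a)² + ω²), so L{e^(-4t)·sin(2t)} = 2/((s+4)² + 4)

Final answer: 2/((s+4)² + 4)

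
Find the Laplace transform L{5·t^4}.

L{t^n} = n!/s^(n+1), so L{t^4} = 24/s^5. Then L{5·t^4} = 5·24/s^5 = 120/s^5

Final answer: 120/s^5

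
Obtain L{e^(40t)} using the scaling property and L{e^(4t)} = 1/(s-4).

Using L{f(at)} = (1/a)F(s/a) with a=10 and f(t) = e^(4t): L{e^(40t)} = (1/10) · 1/((s/10)-4) = (1/10) · 10/(s-40) = 1/(s-40)

Final answer: 1/(s-40)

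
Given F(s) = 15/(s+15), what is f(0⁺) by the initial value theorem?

f(0⁺) = lim_{s→∞} s·15/(s+15) = lim_{s→∞} 15s/(s+15) = 15

Final answer: 15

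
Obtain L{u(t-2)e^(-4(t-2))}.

u(t-a)f(t-a) with f(t)=e^(-4t). L{e^(-4t)} = 1/(s+4). By time shift: e^(-2s)/(s+4)

Final answer: e^(-2s)/(s+4)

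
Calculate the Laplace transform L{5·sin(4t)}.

L{sin(ωt)} = ω/(s² + ω²), so L{sin(4t)} = 4/(s² + 16). Then L{5·sin(4t)} = 5·4/(s² + 16) = 20/(s² + 16)

Final answer: 20/(s² + 16)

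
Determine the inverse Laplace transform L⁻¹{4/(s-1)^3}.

L⁻¹{n!/(s-a)^(n+1)} = t^n·e^(at) with n=2, a=1. So L⁻¹{2/(s-1)^3} = t^2·e^t, and L⁻¹{4/(s-1)^3} = (4/2)·t^2·e^t = 2·t^2·e^t

Final answer: 2·t^2·e^t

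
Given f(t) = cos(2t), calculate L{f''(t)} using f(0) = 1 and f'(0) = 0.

F(s) = s/(s² + 4). L{f''(t)} = s²F(s) - sf(0) - f'(0) = s³/(s² + 4) - s = (s³ - s(s² + 4))/(s² + 4) = -4s/(s² + 4)

Final answer: -4s/(s² + 4)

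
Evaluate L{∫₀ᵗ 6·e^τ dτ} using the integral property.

L{∫₀ᵗ f(τ)dτ} = F(s)/s with F(s) = 6/(s-1), so L{∫₀ᵗ 6·e^τ dτ} = 6/(s(s-1))

Final answer: 6/(s(s-1))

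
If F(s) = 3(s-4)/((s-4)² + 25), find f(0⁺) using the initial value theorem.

f(0⁺) = lim_{s→∞} sF(s) = lim_{s→∞} 3s(s-4)/((s-4)² + 25) = 3

Final answer: 3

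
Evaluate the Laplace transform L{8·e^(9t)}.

L{e^(at)} = 1/(s-a), so L{e^(9t)} = 1/(s-9). Then L{8·e^(9t)} = 8/(s-9)

Final answer: 8/(s-9)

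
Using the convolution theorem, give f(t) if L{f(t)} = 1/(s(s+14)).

1/(s(s+14)) = (1/s)·(1/(s+14)) = L{1}·L{e^(-14t)}. By convolution, f(t) = 1*e^(-14t) = ∫₀ᵗ 1·e^(-14τ) dτ = (1 - e^(-14t))/14

Final answer: (1 - e^(-14t))/14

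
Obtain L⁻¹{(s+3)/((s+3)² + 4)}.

Using frequency shift: L⁻¹{(s-a)/((s-a)² + b²)} = e^(at)cos(bt). Here a=-3, b=2

Final answer: e^(-3t)·cos(2t)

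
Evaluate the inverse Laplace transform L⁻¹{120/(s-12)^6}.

L⁻¹{n!/(s-a)^(n+1)} = t^n·e^(at), so L⁻¹{120/(s-12)^6} = t^5·e^(12t)

Final answer: t^5·e^(12t)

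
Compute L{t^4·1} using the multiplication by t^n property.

L{1} = 1/s. d^1/ds^1[1/s] = -1/s². d^2/ds^2[1/s] = 2/s^3. d^3/ds^3[1/s] = -6/s^4. d^4/ds^4[1/s] = 24/s^5. So L{t^4} = (-1)^{4}·24/s^5 = 24/s^5

Final answer: 24/s^5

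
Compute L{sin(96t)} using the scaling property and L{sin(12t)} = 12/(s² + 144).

Using L{f(at)} = (1/a)F(s/a) with a=8: L{sin(96t)} = (1/8) · 12/((s/8)² + 144) = (1/8) · 12·64/(s² + 9216) = 96/(s² + 9216)

Final answer: 96/(s² + 9216)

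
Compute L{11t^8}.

L{t^n} = n!/s^(n+1). So L{11t^8} = 11·8!/s^9 = 443520/s^9

Final answer: 443520/s^9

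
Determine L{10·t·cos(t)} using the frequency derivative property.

L{cos(t)} = s/(s² + 1). Derivative: d/ds[s/(s² + 1)] = [(s² + 1) - s·2s]/(s² + 1)² = (1 - s²)/(s² + 1)². So L{t·cos(t)} = -F'(s) = (s² - 1)/(s² + 1)². Then L{10·t·cos(t)} = 10·(s² - 1)/(s² + 1)²

Final answer: 10·(s² - 1)/(s² + 1)²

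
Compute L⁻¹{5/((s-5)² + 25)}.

Form: b/((s-a)² + b²) → e^(at)sin(bt). With a=5, b=5

Final answer: e^(5t)·sin(5t)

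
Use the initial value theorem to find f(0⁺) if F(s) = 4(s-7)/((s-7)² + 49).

f(0⁺) = lim_{s→∞} sF(s) = lim_{s→∞} 4s(s-7)/((s-7)² + 49) = 4

Final answer: 4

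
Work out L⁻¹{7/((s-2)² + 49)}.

Form: b/((s-a)² + b²) → e^(at)sin(bt). With a=2, b=7

Final answer: e^(2t)·sin(7t)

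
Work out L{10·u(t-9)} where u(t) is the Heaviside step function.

L{u(t-a)} = e^(-as)/s. Here a=9, so L{u(t-9)} = e^(-9s)/s, and L{10·u(t-9)} = 10·e^(-9s)/s

Final answer: 10·e^(-9s)/s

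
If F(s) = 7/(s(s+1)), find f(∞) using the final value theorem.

f(∞) = lim_{s→0} s·7/(s(s+1)) = lim_{s→0} 7/(s+1) = 7/1 = 7

Final answer: 7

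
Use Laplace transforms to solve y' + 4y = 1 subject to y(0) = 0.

sY + 4Y = 1/s. Y = 1/(s(s+4)). Partial fractions: Y = 1/4/s - 1/4/(s+4)

Final answer: y(t) = 1/4(1 - e^(-4t))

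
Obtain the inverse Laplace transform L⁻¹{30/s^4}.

L⁻¹{n!/s^(n+1)} = t^n with n=3. So L⁻¹{6/s^4} = t^3, and L⁻¹{30/s^4} = (30/6)·t^3 = 5·t^3

Final answer: 5·t^3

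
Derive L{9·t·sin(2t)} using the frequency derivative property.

L{sin(2t)} = 2/(s² + 4). By L{t·f(t)} = -F'(s): -d/ds[2/(s² + 4)] = -(2)·(-2s)/(s² + 4)² = 4s/(s² + 4)². Then L{9·t·sin(2t)} = 9·4s/(s² + 4)² = 36s/(s² + 4)²

Final answer: 36s/(s² + 4)²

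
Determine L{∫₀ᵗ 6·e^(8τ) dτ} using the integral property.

L{∫₀ᵗ f(τ)dτ} = F(s)/s with F(s) = 6/(s-8), so L{∫₀ᵗ 6·e^(8τ) dτ} = 6/(s(s-8))

Final answer: 6/(s(s-8))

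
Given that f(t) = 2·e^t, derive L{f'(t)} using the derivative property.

f(0) = 2, F(s) = 2/(s-1). L{f'(t)} = s·F(s) - f(0) = 2s/(s-1) - 2 = (2s - 2(s-1))/(s-1) = 2/(s-1)

Final answer: 2/(s-1)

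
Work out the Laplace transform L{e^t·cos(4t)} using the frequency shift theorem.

Frequency shift: L{e^(at)f(t)} = F(s-a). L{e^t·cos(4t)} = (s-1)/((s-1)² + 16)

Final answer: (s-1)/((s-1)² + 16)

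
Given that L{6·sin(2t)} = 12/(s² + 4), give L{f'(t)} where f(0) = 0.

L{f'(t)} = s·F(s) - f(0) = s·12/(s² + 4) - 0 = 12s/(s² + 4)

Final answer: 12s/(s² + 4)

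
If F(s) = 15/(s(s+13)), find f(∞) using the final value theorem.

f(∞) = lim_{s→0} s·15/(s(s+13)) = lim_{s→0} 15/(s+13) = 15/13 = 15/13

Final answer: 15/13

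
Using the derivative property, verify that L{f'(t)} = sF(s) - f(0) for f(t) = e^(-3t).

f'(t) = -3e^(-3t). Direct: L{f'(t)} = -3/(s+3). Property: s·1/(s+3) - 1 = (s - (s+3))/(s+3) = -3/(s+3). ✓

Final answer: -3/(s+3)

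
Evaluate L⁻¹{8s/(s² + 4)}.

This is the form c·s/(s² + a²) with a = 2, c = 8. L⁻¹ = 8·cos(2t)

Final answer: 8·cos(2t)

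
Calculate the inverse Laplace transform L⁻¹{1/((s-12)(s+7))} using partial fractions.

Decompose: A/(s-12) + B/(s+7). A = 1/19, B = -1/19. f(t) = (e^(12t) - e^(-7t))/19

Final answer: (e^(12t) - e^(-7t))/19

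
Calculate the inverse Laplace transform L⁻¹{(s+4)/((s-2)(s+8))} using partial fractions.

Using partial fractions, f(t) = (6e^(2t) + 4e^(-8t))/10

Final answer: (6e^(2t) + 4e^(-8t))/10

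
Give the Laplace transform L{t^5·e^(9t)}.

L{t^n·e^(at)} = n!/(s-a)^(n+1), so L{t^5·e^(9t)} = 120/(s-9)^6

Final answer: 120/(s-9)^6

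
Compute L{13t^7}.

L{t^n} = n!/s^(n+1). So L{13t^7} = 13·7!/s^8 = 65520/s^8

Final answer: 65520/s^8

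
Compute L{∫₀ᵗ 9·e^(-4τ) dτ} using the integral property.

L{∫₀ᵗ f(τ)dτ} = F(s)/s with F(s) = 9/(s+4), so L{∫₀ᵗ 9·e^(-4τ) dτ} = 9/(s(s+4))

Final answer: 9/(s(s+4))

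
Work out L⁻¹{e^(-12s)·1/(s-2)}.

L⁻¹{1/(s-2)} = e^(2t). By the time shift theorem, L⁻¹{e^(-as)F(s)} = u(t-a)f(t-a) with a=12, so L⁻¹{e^(-12s)·1/(s-2)} = u(t-12)·e^(2(t-12))

Final answer: u(t-12)·e^(2(t-12))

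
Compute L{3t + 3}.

L{3t + 3} = 3·L{t} + 3·L{1} = 3/s² + 3/s

Final answer: 3/s² + 3/s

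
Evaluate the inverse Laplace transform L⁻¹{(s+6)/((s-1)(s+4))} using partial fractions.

Using partial fractions, f(t) = (7e^t - 2e^(-4t))/5

Final answer: (7e^t - 2e^(-4t))/5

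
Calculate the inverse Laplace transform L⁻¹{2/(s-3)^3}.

L⁻¹{n!/(s-a)^(n+1)} = t^n·e^(at), so L⁻¹{2/(s-3)^3} = t^2·e^(3t)

Final answer: t^2·e^(3t)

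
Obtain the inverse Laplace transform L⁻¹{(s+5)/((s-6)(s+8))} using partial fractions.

Using partial fractions, f(t) = (11e^(6t) + 3e^(-8t))/14

Final answer: (11e^(6t) + 3e^(-8t))/14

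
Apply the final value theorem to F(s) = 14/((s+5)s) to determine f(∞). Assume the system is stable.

f(∞) = lim_{s→0} sF(s) = lim_{s→0} 14/(s+5) = 14/5

Final answer: 14/5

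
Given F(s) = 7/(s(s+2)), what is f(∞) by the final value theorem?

f(∞) = lim_{s→0} s·7/(s(s+2)) = lim_{s→0} 7/(s+2) = 7/2 = 7/2

Final answer: 7/2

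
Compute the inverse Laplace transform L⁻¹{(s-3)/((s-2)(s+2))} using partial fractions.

Using partial fractions, f(t) = (-e^(2t) + 5e^(-2t))/4

Final answer: (-e^(2t) + 5e^(-2t))/4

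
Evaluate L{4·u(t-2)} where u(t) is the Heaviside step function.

L{u(t-a)} = e^(-as)/s. Here a=2, so L{u(t-2)} = e^(-2s)/s, and L{4·u(t-2)} = 4·e^(-2s)/s

Final answer: 4·e^(-2s)/s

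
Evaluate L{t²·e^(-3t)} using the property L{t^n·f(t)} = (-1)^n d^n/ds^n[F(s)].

L{e^(-3t)} = 1/(s+3). d/ds[1/(s+3)] = -1/(s+3)². d²/ds²[1/(s+3)] = 2/(s+3)³. So L{t²·e^(-3t)} = (-1)² · 2/(s+3)³ = 2/(s+3)³

Final answer: 2/(s+3)³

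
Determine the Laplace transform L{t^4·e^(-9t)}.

L{t^n·e^(at)} = n!/(s-a)^(n+1), so L{t^4·e^(-9t)} = 24/(s+9)^5

Final answer: 24/(s+9)^5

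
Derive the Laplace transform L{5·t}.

L{t^n} = n!/s^(n+1), so L{t} = 1/s^2. Then L{5·t} = 5·1/s^2 = 5/s^2

Final answer: 5/s^2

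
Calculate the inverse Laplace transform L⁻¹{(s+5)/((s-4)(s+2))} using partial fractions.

Using partial fractions, f(t) = (9e^(4t) - 3e^(-2t))/6

Final answer: (9e^(4t) - 3e^(-2t))/6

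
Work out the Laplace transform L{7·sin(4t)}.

L{sin(ωt)} = ω/(s² + ω²), so L{sin(4t)} = 4/(s² + 16). Then L{7·sin(4t)} = 7·4/(s² + 16) = 28/(s² + 16)

Final answer: 28/(s² + 16)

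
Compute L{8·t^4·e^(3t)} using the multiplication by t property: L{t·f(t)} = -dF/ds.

Using L{t^n·e^(at)} = n!/(s-a)^(n+1), L{t^4·e^(3t)} = 24/(s-3)^5, so L{8·t^4·e^(3t)} = 8·24/(s-3)^5 = 192/(s-3)^5

Final answer: 192/(s-3)^5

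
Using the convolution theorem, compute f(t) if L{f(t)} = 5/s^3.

5/s^3 = (5/s)·(1/s^2) = L{5}·L{t}. By convolution, f(t) = 5*t = ∫₀ᵗ 5·τ dτ = 5·t²/2

Final answer: 5·t²/2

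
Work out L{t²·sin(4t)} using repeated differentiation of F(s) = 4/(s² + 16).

F(s) = 4/(s² + 16). F'(s) = -8s/(s² + 16)². F''(s) = -8(16 - 3s²)/(s² + 16)³ = (24s² - 128)/(s² + 16)³. So L{t²·sin(4t)} = (-1)² F''(s) = (24s² - 128)/(s² + 16)³

Final answer: (24s² - 128)/(s² + 16)³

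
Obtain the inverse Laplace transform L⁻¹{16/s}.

L⁻¹{c/s} = c, so L⁻¹{16/s} = 16

Final answer: 16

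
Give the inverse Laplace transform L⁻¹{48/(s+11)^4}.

L⁻¹{n!/(s-a)^(n+1)} = t^n·e^(at) with n=3, a=-11. So L⁻¹{6/(s+11)^4} = t^3·e^(-11t), and L⁻¹{48/(s+11)^4} = (48/6)·t^3·e^(-11t) = 8·t^3·e^(-11t)

Final answer: 8·t^3·e^(-11t)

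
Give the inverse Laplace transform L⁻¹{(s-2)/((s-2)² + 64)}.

Using frequency shift, L⁻¹{(s-2)/((s-2)² + 64)} = e^(2t)·cos(8t)

Final answer: e^(2t)·cos(8t)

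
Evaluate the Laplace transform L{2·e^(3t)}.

L{e^(at)} = 1/(s-a), so L{e^(3t)} = 1/(s-3). Then L{2·e^(3t)} = 2/(s-3)

Final answer: 2/(s-3)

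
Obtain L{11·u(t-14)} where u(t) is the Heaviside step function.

L{u(t-a)} = e^(-as)/s. Here a=14, so L{u(t-14)} = e^(-14s)/s, and L{11·u(t-14)} = 11·e^(-14s)/s

Final answer: 11·e^(-14s)/s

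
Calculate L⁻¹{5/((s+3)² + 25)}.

Form: b/((s-a)² + b²) → e^(at)sin(bt). With a=-3, b=5

Final answer: e^(-3t)·sin(5t)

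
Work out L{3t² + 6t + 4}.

L{3t² + 6t + 4} = 3·2/s³ + 6/s² + 4/s = 6/s³ + 6/s² + 4/s

Final answer: 6/s³ + 6/s² + 4/s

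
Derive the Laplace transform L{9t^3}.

L{9t^3} = 9 · L{t^3} = 9 · 6/s^4 = 54/s^4

Final answer: 54/s^4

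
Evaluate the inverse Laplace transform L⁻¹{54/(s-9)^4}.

L⁻¹{n!/(s-a)^(n+1)} = t^n·e^(at) with n=3, a=9. So L⁻¹{6/(s-9)^4} = t^3·e^(9t), and L⁻¹{54/(s-9)^4} = (54/6)·t^3·e^(9t) = 9·t^3·e^(9t)

Final answer: 9·t^3·e^(9t)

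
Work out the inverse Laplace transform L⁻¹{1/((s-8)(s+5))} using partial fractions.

Decompose: A/(s-8) + B/(s+5). A = 1/13, B = -1/13. f(t) = (e^(8t) - e^(-5t))/13

Final answer: (e^(8t) - e^(-5t))/13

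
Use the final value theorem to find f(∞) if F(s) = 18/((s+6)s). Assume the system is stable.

f(∞) = lim_{s→0} sF(s) = lim_{s→0} 18/(s+6) = 3

Final answer: 3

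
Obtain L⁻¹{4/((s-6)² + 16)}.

Form: b/((s-a)² + b²) → e^(at)sin(bt). With a=6, b=4

Final answer: e^(6t)·sin(4t)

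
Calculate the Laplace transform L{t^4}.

L{t^n} = n!/s^(n+1), so L{t^4} = 24/s^5

Final answer: 24/s^5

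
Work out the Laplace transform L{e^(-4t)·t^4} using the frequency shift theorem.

L{e^(at)·t^n} = n!/(s-a)^(n+1), so L{e^(-4t)·t^4} = 24/(s+4)^5

Final answer: 24/(s+4)^5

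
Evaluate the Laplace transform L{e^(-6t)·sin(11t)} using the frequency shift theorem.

Frequency shift: L{e^(at)f(t)} = F(s-a). L{e^(-6t)·sin(11t)} = 11/((s+6)² + 121)

Final answer: 11/((s+6)² + 121)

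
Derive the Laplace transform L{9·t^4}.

L{t^n} = n!/s^(n+1), so L{t^4} = 24/s^5. Then L{9·t^4} = 9·24/s^5 = 216/s^5

Final answer: 216/s^5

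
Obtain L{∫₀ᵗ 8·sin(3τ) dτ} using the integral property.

L{∫₀ᵗ f(τ)dτ} = F(s)/s with F(s) = 24/(s² + 9), so the result is (24/(s² + 9))/s = 24/(s(s² + 9))

Final answer: 24/(s(s² + 9))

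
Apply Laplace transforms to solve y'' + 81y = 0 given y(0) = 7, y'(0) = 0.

L{y''} + 81L{y} = 0. s²Y - 7s - 0 + 81Y = 0. Y(s² + 81) = 7s. Y = (7s)/(s² + 81). Inverting: y(t) = 7cos(9t)

Final answer: y(t) = 7cos(9t)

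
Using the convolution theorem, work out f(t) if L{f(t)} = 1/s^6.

1/s^6 = (1/s)·(1/s^5) = L{1}·L{t^4/24}. By convolution, f(t) = 1*t^4/24 = ∫₀ᵗ 1·τ^4/24 dτ = t^5/120

Final answer: t^5/120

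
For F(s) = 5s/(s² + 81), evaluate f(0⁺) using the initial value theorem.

f(0⁺) = lim_{s→∞} s·5s/(s² + 81) = lim_{s→∞} 5s²/(s² + 81) = 5

Final answer: 5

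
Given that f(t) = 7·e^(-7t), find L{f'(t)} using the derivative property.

f(0) = 7, F(s) = 7/(s+7). L{f'(t)} = s·F(s) - f(0) = 7s/(s+7) - 7 = (7s - 7(s+7))/(s+7) = -49/(s+7)

Final answer: -49/(s+7)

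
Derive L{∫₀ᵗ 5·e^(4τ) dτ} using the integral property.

L{∫₀ᵗ f(τ)dτ} = F(s)/s with F(s) = 5/(s-4), so L{∫₀ᵗ 5·e^(4τ) dτ} = 5/(s(s-4))

Final answer: 5/(s(s-4))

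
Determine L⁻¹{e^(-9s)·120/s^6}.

L⁻¹{120/s^6} = t^5. By the time shift theorem, L⁻¹{e^(-as)F(s)} = u(t-a)f(t-a) with a=9, so L⁻¹{e^(-9s)·120/s^6} = u(t-9)·(t-9)^5

Final answer: u(t-9)·(t-9)^5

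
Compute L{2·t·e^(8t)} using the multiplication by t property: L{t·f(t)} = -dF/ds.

Using L{t^n·e^(at)} = n!/(s-a)^(n+1), L{t·e^(8t)} = 1/(s-8)^2, so L{2·t·e^(8t)} = 2·1/(s-8)^2 = 2/(s-8)^2

Final answer: 2/(s-8)^2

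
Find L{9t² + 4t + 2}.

L{9t² + 4t + 2} = 9·2/s³ + 4/s² + 2/s = 18/s³ + 4/s² + 2/s

Final answer: 18/s³ + 4/s² + 2/s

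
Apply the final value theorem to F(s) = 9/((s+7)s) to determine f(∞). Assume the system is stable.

f(∞) = lim_{s→0} sF(s) = lim_{s→0} 9/(s+7) = 9/7

Final answer: 9/7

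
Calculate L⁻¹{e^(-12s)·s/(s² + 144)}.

L⁻¹{s/(s² + 144)} = cos(12t). By the time shift theorem, L⁻¹{e^(-as)F(s)} = u(t-a)f(t-a) with a=12, so L⁻¹{e^(-12s)·s/(s² + 144)} = u(t-12)·cos(12(t-12))

Final answer: u(t-12)·cos(12(t-12))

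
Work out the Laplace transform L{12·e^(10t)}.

L{e^(at)} = 1/(s-a), so L{e^(10t)} = 1/(s-10). Then L{12·e^(10t)} = 12/(s-10)

Final answer: 12/(s-10)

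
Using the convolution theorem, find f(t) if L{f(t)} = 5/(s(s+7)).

5/(s(s+7)) = (5/s)·(1/(s+7)) = L{5}·L{e^(-7t)}. By convolution, f(t) = 5*e^(-7t) = ∫₀ᵗ 5·e^(-7τ) dτ = 5·(1 - e^(-7t))/7

Final answer: 5·(1 - e^(-7t))/7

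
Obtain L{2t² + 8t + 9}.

L{2t² + 8t + 9} = 2·2/s³ + 8/s² + 9/s = 4/s³ + 8/s² + 9/s

Final answer: 4/s³ + 8/s² + 9/s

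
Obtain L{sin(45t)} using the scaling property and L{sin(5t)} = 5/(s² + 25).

Using L{f(at)} = (1/a)F(s/a) with a=9: L{sin(45t)} = (1/9) · 5/((s/9)² + 25) = (1/9) · 5·81/(s² + 2025) = 45/(s² + 2025)

Final answer: 45/(s² + 2025)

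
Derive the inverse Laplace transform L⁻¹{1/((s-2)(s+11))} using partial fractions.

Decompose: A/(s-2) + B/(s+11). A = 1/13, B = -1/13. f(t) = (e^(2t) - e^(-11t))/13

Final answer: (e^(2t) - e^(-11t))/13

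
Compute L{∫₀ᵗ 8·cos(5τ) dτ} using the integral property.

L{∫₀ᵗ f(τ)dτ} = F(s)/s with F(s) = 8s/(s² + 25), so the result is (8s/(s² + 25))/s = 8/(s² + 25)

Final answer: 8/(s² + 25)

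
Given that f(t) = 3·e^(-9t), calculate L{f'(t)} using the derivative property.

f(0) = 3, F(s) = 3/(s+9). L{f'(t)} = s·F(s) - f(0) = 3s/(s+9) - 3 = (3s - 3(s+9))/(s+9) = -27/(s+9)

Final answer: -27/(s+9)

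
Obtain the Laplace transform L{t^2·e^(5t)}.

L{t^n·e^(at)} = n!/(s-a)^(n+1), so L{t^2·e^(5t)} = 2/(s-5)^3

Final answer: 2/(s-5)^3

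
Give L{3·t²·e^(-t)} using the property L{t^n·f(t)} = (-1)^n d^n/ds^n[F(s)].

L{e^(-t)} = 1/(s+1). d/ds[1/(s+1)] = -1/(s+1)². d²/ds²[1/(s+1)] = 2/(s+1)³. So L{t²·e^(-t)} = (-1)² · 2/(s+1)³ = 2/(s+1)³. Then L{3·t²·e^(-t)} = 3·2/(s+1)³ = 6/(s+1)³

Final answer: 6/(s+1)³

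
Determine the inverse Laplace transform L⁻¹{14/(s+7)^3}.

L⁻¹{n!/(s-a)^(n+1)} = t^n·e^(at) with n=2, a=-7. So L⁻¹{2/(s+7)^3} = t^2·e^(-7t), and L⁻¹{14/(s+7)^3} = (14/2)·t^2·e^(-7t) = 7·t^2·e^(-7t)

Final answer: 7·t^2·e^(-7t)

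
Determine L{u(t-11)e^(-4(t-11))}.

u(t-a)f(t-a) with f(t)=e^(-4t). L{e^(-4t)} = 1/(s+4). By time shift: e^(-11s)/(s+4)

Final answer: e^(-11s)/(s+4)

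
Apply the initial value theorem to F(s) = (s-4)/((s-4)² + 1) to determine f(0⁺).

f(0⁺) = lim_{s→∞} sF(s) = lim_{s→∞} s(s-4)/((s-4)² + 1) = 1

Final answer: 1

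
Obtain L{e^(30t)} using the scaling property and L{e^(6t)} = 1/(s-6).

Using L{f(at)} = (1/a)F(s/a) with a=5 and f(t) = e^(6t): L{e^(30t)} = (1/5) · 1/((s/5)-6) = (1/5) · 5/(s-30) = 1/(s-30)

Final answer: 1/(s-30)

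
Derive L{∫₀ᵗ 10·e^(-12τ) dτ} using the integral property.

L{∫₀ᵗ f(τ)dτ} = F(s)/s with F(s) = 10/(s+12), so L{∫₀ᵗ 10·e^(-12τ) dτ} = 10/(s(s+12))

Final answer: 10/(s(s+12))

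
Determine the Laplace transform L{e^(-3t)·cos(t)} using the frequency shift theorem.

Frequency shift: L{e^(at)f(t)} = F(s-a). L{e^(-3t)·cos(t)} = (s+3)/((s+3)² + 1)

Final answer: (s+3)/((s+3)² + 1)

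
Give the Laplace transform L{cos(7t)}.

L{cos(ωt)} = s/(s² + ω²), so L{cos(7t)} = s/(s² + 49)

Final answer: s/(s² + 49)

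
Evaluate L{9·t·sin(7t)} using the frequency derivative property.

L{sin(7t)} = 7/(s² + 49). By L{t·f(t)} = -F'(s): -d/ds[7/(s² + 49)] = -(7)·(-2s)/(s² + 49)² = 14s/(s² + 49)². Then L{9·t·sin(7t)} = 9·14s/(s² + 49)² = 126s/(s² + 49)²

Final answer: 126s/(s² + 49)²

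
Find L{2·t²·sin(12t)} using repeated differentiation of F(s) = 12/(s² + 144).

F(s) = 12/(s² + 144). F'(s) = -24s/(s² + 144)². F''(s) = -24(144 - 3s²)/(s² + 144)³ = (72s² - 3456)/(s² + 144)³. So L{t²·sin(12t)} = (-1)² F''(s) = (72s² - 3456)/(s² + 144)³. Then L{2·t²·sin(12t)} = 2·(72s² - 3456)/(s² + 144)³ = (144s² - 6912)/(s² + 144)³

Final answer: (144s² - 6912)/(s² + 144)³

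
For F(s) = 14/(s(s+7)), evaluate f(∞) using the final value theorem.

f(∞) = lim_{s→0} s·14/(s(s+7)) = lim_{s→0} 14/(s+7) = 14/7 = 2

Final answer: 2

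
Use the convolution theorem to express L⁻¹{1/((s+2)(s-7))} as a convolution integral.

1/((s+2)(s-7)) = (1/(s+2))·(1/(s-7)) = L{e^(-2t)}·L{e^(7t)}. So f(t) = e^(-2t)*e^(7t) = ∫₀ᵗ e^(-2τ)·e^(7(t-τ)) dτ

Final answer: ∫₀ᵗ e^(-2τ)·e^(7(t-τ)) dτ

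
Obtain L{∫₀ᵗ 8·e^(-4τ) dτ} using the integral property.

L{∫₀ᵗ f(τ)dτ} = F(s)/s with F(s) = 8/(s+4), so L{∫₀ᵗ 8·e^(-4τ) dτ} = 8/(s(s+4))

Final answer: 8/(s(s+4))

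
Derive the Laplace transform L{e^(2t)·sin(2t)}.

L{e^(at)·sin(ωt)} = ω/((s-a)² + ω²), so L{e^(2t)·sin(2t)} = 2/((s-2)² + 4)

Final answer: 2/((s-2)² + 4)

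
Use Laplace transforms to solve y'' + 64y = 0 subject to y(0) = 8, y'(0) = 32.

L{y''} + 64L{y} = 0. s²Y - 8s - 32 + 64Y = 0. Y(s² + 64) = 8s + 32. Y = (8s + 32)/(s² + 64). Inverting: y(t) = 8cos(8t) + 4sin(8t)

Final answer: y(t) = 8cos(8t) + 4sin(8t)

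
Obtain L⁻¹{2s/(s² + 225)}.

This is the form c·s/(s² + a²) with a = 15, c = 2. L⁻¹ = 2·cos(15t)

Final answer: 2·cos(15t)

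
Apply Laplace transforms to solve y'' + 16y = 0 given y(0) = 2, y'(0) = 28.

L{y''} + 16L{y} = 0. s²Y - 2s - 28 + 16Y = 0. Y(s² + 16) = 2s + 28. Y = (2s + 28)/(s² + 16). Inverting: y(t) = 2cos(4t) + 7sin(4t)

Final answer: y(t) = 2cos(4t) + 7sin(4t)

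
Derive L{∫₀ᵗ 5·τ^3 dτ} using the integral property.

L{∫₀ᵗ f(τ)dτ} = F(s)/s with f(t) = 5t^3. F(s) = 30/s^4, so L{∫₀ᵗ 5·τ^3 dτ} = (30/s^4)/s = 30/s^5. (Check: ∫₀ᵗ 5·τ^3 dτ = 5t^4/4.)

Final answer: 30/s^5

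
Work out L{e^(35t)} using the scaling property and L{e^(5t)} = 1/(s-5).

Using L{f(at)} = (1/a)F(s/a) with a=7 and f(t) = e^(5t): L{e^(35t)} = (1/7) · 1/((s/7)-5) = (1/7) · 7/(s-35) = 1/(s-35)

Final answer: 1/(s-35)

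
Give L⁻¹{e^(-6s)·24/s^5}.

L⁻¹{24/s^5} = t^4. By the time shift theorem, L⁻¹{e^(-as)F(s)} = u(t-a)f(t-a) with a=6, so L⁻¹{e^(-6s)·24/s^5} = u(t-6)·(t-6)^4

Final answer: u(t-6)·(t-6)^4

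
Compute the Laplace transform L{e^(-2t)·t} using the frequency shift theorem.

L{e^(at)·t^n} = n!/(s-a)^(n+1), so L{e^(-2t)·t} = 1/(s+2)^2

Final answer: 1/(s+2)^2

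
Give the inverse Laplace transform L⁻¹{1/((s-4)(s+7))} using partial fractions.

Decompose: A/(s-4) + B/(s+7). A = 1/11, B = -1/11. f(t) = (e^(4t) - e^(-7t))/11

Final answer: (e^(4t) - e^(-7t))/11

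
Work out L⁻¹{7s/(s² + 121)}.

This is the form c·s/(s² + a²) with a = 11, c = 7. L⁻¹ = 7·cos(11t)

Final answer: 7·cos(11t)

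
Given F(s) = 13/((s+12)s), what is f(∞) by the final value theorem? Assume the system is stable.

f(∞) = lim_{s→0} sF(s) = lim_{s→0} 13/(s+12) = 13/12

Final answer: 13/12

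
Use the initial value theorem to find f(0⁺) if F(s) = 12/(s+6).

f(0⁺) = lim_{s→∞} s·12/(s+6) = lim_{s→∞} 12s/(s+6) = 12

Final answer: 12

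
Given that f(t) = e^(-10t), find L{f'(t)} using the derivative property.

f(0) = 1, F(s) = 1/(s+10). L{f'(t)} = s·F(s) - f(0) = s/(s+10) - 1 = (s - (s+10))/(s+10) = -10/(s+10)

Final answer: -10/(s+10)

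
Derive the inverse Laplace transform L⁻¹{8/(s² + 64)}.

L⁻¹{8/(s² + 64)} = sin(8t)

Final answer: sin(8t)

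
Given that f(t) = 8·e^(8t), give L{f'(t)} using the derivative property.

f(0) = 8, F(s) = 8/(s-8). L{f'(t)} = s·F(s) - f(0) = 8s/(s-8) - 8 = (8s - 8(s-8))/(s-8) = 64/(s-8)

Final answer: 64/(s-8)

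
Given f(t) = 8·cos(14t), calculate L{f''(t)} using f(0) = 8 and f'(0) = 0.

F(s) = 8s/(s² + 196). L{f''(t)} = s²F(s) - sf(0) - f'(0) = 8s³/(s² + 196) - 8s = (8s³ - 8s(s² + 196))/(s² + 196) = -1568s/(s² + 196)

Final answer: -1568s/(s² + 196)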